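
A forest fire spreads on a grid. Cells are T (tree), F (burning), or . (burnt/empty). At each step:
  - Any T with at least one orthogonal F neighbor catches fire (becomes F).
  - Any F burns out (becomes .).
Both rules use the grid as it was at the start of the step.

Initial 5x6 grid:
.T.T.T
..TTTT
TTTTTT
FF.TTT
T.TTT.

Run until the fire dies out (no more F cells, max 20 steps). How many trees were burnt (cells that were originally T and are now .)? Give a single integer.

Answer: 19

Derivation:
Step 1: +3 fires, +2 burnt (F count now 3)
Step 2: +1 fires, +3 burnt (F count now 1)
Step 3: +2 fires, +1 burnt (F count now 2)
Step 4: +3 fires, +2 burnt (F count now 3)
Step 5: +5 fires, +3 burnt (F count now 5)
Step 6: +4 fires, +5 burnt (F count now 4)
Step 7: +1 fires, +4 burnt (F count now 1)
Step 8: +0 fires, +1 burnt (F count now 0)
Fire out after step 8
Initially T: 20, now '.': 29
Total burnt (originally-T cells now '.'): 19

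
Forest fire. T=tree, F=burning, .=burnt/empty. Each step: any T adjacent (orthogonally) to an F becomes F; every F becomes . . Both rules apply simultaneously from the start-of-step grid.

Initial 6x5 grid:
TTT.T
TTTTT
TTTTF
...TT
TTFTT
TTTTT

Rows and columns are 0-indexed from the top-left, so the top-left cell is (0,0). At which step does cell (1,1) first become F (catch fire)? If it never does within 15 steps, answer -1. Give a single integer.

Step 1: cell (1,1)='T' (+6 fires, +2 burnt)
Step 2: cell (1,1)='T' (+8 fires, +6 burnt)
Step 3: cell (1,1)='T' (+4 fires, +8 burnt)
Step 4: cell (1,1)='F' (+3 fires, +4 burnt)
  -> target ignites at step 4
Step 5: cell (1,1)='.' (+2 fires, +3 burnt)
Step 6: cell (1,1)='.' (+1 fires, +2 burnt)
Step 7: cell (1,1)='.' (+0 fires, +1 burnt)
  fire out at step 7

4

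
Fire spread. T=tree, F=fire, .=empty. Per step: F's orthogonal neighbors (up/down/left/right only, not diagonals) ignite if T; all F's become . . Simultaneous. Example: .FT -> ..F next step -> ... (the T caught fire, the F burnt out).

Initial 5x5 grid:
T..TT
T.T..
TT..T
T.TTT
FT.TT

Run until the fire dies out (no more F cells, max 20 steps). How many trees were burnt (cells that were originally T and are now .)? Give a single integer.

Step 1: +2 fires, +1 burnt (F count now 2)
Step 2: +1 fires, +2 burnt (F count now 1)
Step 3: +2 fires, +1 burnt (F count now 2)
Step 4: +1 fires, +2 burnt (F count now 1)
Step 5: +0 fires, +1 burnt (F count now 0)
Fire out after step 5
Initially T: 15, now '.': 16
Total burnt (originally-T cells now '.'): 6

Answer: 6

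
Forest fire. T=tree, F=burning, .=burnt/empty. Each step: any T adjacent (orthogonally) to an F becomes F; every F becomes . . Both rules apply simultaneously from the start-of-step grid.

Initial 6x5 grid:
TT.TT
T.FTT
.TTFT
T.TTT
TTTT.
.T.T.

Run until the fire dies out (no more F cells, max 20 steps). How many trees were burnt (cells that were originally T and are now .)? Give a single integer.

Step 1: +4 fires, +2 burnt (F count now 4)
Step 2: +6 fires, +4 burnt (F count now 6)
Step 3: +3 fires, +6 burnt (F count now 3)
Step 4: +1 fires, +3 burnt (F count now 1)
Step 5: +2 fires, +1 burnt (F count now 2)
Step 6: +1 fires, +2 burnt (F count now 1)
Step 7: +0 fires, +1 burnt (F count now 0)
Fire out after step 7
Initially T: 20, now '.': 27
Total burnt (originally-T cells now '.'): 17

Answer: 17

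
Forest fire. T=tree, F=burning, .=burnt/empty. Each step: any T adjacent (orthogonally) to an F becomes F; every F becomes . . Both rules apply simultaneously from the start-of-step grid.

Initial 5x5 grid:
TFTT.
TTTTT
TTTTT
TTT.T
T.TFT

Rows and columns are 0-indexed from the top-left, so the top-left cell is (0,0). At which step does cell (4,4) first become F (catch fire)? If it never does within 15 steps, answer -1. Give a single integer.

Step 1: cell (4,4)='F' (+5 fires, +2 burnt)
  -> target ignites at step 1
Step 2: cell (4,4)='.' (+6 fires, +5 burnt)
Step 3: cell (4,4)='.' (+5 fires, +6 burnt)
Step 4: cell (4,4)='.' (+3 fires, +5 burnt)
Step 5: cell (4,4)='.' (+1 fires, +3 burnt)
Step 6: cell (4,4)='.' (+0 fires, +1 burnt)
  fire out at step 6

1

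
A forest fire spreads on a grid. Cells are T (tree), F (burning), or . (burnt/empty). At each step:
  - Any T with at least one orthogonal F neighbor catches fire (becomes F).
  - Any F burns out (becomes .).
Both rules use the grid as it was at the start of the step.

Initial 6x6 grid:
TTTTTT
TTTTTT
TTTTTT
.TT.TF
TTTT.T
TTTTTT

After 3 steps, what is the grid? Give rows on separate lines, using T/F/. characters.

Step 1: 3 trees catch fire, 1 burn out
  TTTTTT
  TTTTTT
  TTTTTF
  .TT.F.
  TTTT.F
  TTTTTT
Step 2: 3 trees catch fire, 3 burn out
  TTTTTT
  TTTTTF
  TTTTF.
  .TT...
  TTTT..
  TTTTTF
Step 3: 4 trees catch fire, 3 burn out
  TTTTTF
  TTTTF.
  TTTF..
  .TT...
  TTTT..
  TTTTF.

TTTTTF
TTTTF.
TTTF..
.TT...
TTTT..
TTTTF.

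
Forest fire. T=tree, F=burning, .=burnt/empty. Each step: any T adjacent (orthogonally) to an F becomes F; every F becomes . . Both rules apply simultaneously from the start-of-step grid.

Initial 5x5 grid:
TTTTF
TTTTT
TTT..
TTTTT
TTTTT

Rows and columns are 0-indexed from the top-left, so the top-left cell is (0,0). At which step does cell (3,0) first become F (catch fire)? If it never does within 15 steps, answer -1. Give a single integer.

Step 1: cell (3,0)='T' (+2 fires, +1 burnt)
Step 2: cell (3,0)='T' (+2 fires, +2 burnt)
Step 3: cell (3,0)='T' (+2 fires, +2 burnt)
Step 4: cell (3,0)='T' (+3 fires, +2 burnt)
Step 5: cell (3,0)='T' (+3 fires, +3 burnt)
Step 6: cell (3,0)='T' (+4 fires, +3 burnt)
Step 7: cell (3,0)='F' (+4 fires, +4 burnt)
  -> target ignites at step 7
Step 8: cell (3,0)='.' (+2 fires, +4 burnt)
Step 9: cell (3,0)='.' (+0 fires, +2 burnt)
  fire out at step 9

7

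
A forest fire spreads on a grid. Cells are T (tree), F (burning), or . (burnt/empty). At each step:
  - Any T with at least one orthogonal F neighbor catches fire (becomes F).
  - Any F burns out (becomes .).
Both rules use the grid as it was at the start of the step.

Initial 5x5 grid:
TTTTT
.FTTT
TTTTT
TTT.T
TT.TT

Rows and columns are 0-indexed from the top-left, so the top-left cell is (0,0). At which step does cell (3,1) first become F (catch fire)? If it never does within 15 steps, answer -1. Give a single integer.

Step 1: cell (3,1)='T' (+3 fires, +1 burnt)
Step 2: cell (3,1)='F' (+6 fires, +3 burnt)
  -> target ignites at step 2
Step 3: cell (3,1)='.' (+6 fires, +6 burnt)
Step 4: cell (3,1)='.' (+3 fires, +6 burnt)
Step 5: cell (3,1)='.' (+1 fires, +3 burnt)
Step 6: cell (3,1)='.' (+1 fires, +1 burnt)
Step 7: cell (3,1)='.' (+1 fires, +1 burnt)
Step 8: cell (3,1)='.' (+0 fires, +1 burnt)
  fire out at step 8

2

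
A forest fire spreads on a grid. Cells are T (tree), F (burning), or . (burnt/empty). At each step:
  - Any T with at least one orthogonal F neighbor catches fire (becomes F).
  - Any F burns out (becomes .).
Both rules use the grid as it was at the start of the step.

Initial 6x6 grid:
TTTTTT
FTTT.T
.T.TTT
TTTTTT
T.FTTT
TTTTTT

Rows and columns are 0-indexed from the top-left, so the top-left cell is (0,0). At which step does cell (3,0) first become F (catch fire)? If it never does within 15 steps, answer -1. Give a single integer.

Step 1: cell (3,0)='T' (+5 fires, +2 burnt)
Step 2: cell (3,0)='T' (+8 fires, +5 burnt)
Step 3: cell (3,0)='F' (+8 fires, +8 burnt)
  -> target ignites at step 3
Step 4: cell (3,0)='.' (+5 fires, +8 burnt)
Step 5: cell (3,0)='.' (+2 fires, +5 burnt)
Step 6: cell (3,0)='.' (+2 fires, +2 burnt)
Step 7: cell (3,0)='.' (+0 fires, +2 burnt)
  fire out at step 7

3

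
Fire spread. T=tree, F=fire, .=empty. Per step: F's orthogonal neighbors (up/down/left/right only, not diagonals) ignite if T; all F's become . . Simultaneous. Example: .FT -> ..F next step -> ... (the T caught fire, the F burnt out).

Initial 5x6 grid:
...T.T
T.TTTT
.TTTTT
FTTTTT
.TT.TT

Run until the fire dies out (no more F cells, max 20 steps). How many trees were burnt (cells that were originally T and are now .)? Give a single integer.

Answer: 20

Derivation:
Step 1: +1 fires, +1 burnt (F count now 1)
Step 2: +3 fires, +1 burnt (F count now 3)
Step 3: +3 fires, +3 burnt (F count now 3)
Step 4: +3 fires, +3 burnt (F count now 3)
Step 5: +4 fires, +3 burnt (F count now 4)
Step 6: +4 fires, +4 burnt (F count now 4)
Step 7: +1 fires, +4 burnt (F count now 1)
Step 8: +1 fires, +1 burnt (F count now 1)
Step 9: +0 fires, +1 burnt (F count now 0)
Fire out after step 9
Initially T: 21, now '.': 29
Total burnt (originally-T cells now '.'): 20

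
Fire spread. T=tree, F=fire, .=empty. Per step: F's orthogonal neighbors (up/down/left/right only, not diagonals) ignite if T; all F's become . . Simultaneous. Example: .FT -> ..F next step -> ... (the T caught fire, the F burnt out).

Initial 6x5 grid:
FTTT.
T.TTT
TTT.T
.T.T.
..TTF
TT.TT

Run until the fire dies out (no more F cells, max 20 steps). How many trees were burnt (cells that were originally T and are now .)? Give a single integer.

Step 1: +4 fires, +2 burnt (F count now 4)
Step 2: +5 fires, +4 burnt (F count now 5)
Step 3: +3 fires, +5 burnt (F count now 3)
Step 4: +3 fires, +3 burnt (F count now 3)
Step 5: +1 fires, +3 burnt (F count now 1)
Step 6: +1 fires, +1 burnt (F count now 1)
Step 7: +0 fires, +1 burnt (F count now 0)
Fire out after step 7
Initially T: 19, now '.': 28
Total burnt (originally-T cells now '.'): 17

Answer: 17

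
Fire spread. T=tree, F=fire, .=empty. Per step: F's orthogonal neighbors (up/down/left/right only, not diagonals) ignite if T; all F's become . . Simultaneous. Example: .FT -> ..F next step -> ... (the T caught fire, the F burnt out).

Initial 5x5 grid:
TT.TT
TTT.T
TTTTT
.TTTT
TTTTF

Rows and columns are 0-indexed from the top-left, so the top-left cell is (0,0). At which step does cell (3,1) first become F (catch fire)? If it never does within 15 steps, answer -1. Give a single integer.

Step 1: cell (3,1)='T' (+2 fires, +1 burnt)
Step 2: cell (3,1)='T' (+3 fires, +2 burnt)
Step 3: cell (3,1)='T' (+4 fires, +3 burnt)
Step 4: cell (3,1)='F' (+4 fires, +4 burnt)
  -> target ignites at step 4
Step 5: cell (3,1)='.' (+3 fires, +4 burnt)
Step 6: cell (3,1)='.' (+2 fires, +3 burnt)
Step 7: cell (3,1)='.' (+2 fires, +2 burnt)
Step 8: cell (3,1)='.' (+1 fires, +2 burnt)
Step 9: cell (3,1)='.' (+0 fires, +1 burnt)
  fire out at step 9

4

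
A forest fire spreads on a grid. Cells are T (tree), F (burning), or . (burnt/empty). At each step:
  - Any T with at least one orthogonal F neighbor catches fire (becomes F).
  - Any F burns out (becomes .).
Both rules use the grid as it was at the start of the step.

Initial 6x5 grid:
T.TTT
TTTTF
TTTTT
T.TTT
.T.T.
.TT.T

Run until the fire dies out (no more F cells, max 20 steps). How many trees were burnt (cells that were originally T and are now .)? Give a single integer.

Answer: 18

Derivation:
Step 1: +3 fires, +1 burnt (F count now 3)
Step 2: +4 fires, +3 burnt (F count now 4)
Step 3: +4 fires, +4 burnt (F count now 4)
Step 4: +4 fires, +4 burnt (F count now 4)
Step 5: +2 fires, +4 burnt (F count now 2)
Step 6: +1 fires, +2 burnt (F count now 1)
Step 7: +0 fires, +1 burnt (F count now 0)
Fire out after step 7
Initially T: 22, now '.': 26
Total burnt (originally-T cells now '.'): 18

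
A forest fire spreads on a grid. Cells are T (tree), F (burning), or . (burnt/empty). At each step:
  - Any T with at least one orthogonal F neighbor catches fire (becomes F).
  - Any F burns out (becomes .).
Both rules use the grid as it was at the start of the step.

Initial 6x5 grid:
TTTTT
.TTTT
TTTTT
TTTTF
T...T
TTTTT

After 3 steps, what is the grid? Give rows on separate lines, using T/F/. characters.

Step 1: 3 trees catch fire, 1 burn out
  TTTTT
  .TTTT
  TTTTF
  TTTF.
  T...F
  TTTTT
Step 2: 4 trees catch fire, 3 burn out
  TTTTT
  .TTTF
  TTTF.
  TTF..
  T....
  TTTTF
Step 3: 5 trees catch fire, 4 burn out
  TTTTF
  .TTF.
  TTF..
  TF...
  T....
  TTTF.

TTTTF
.TTF.
TTF..
TF...
T....
TTTF.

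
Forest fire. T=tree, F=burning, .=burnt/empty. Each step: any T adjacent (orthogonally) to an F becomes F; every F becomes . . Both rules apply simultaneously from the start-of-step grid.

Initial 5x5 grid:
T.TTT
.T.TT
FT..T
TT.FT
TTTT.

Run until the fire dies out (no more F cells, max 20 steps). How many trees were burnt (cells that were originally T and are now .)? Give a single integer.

Step 1: +4 fires, +2 burnt (F count now 4)
Step 2: +5 fires, +4 burnt (F count now 5)
Step 3: +2 fires, +5 burnt (F count now 2)
Step 4: +2 fires, +2 burnt (F count now 2)
Step 5: +1 fires, +2 burnt (F count now 1)
Step 6: +1 fires, +1 burnt (F count now 1)
Step 7: +0 fires, +1 burnt (F count now 0)
Fire out after step 7
Initially T: 16, now '.': 24
Total burnt (originally-T cells now '.'): 15

Answer: 15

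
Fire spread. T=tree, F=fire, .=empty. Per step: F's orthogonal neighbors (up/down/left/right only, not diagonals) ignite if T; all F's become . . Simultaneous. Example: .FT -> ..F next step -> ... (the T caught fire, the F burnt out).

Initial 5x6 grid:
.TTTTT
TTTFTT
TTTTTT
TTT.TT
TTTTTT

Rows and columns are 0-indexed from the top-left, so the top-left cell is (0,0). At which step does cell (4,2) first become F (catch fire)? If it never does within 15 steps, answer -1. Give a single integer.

Step 1: cell (4,2)='T' (+4 fires, +1 burnt)
Step 2: cell (4,2)='T' (+6 fires, +4 burnt)
Step 3: cell (4,2)='T' (+7 fires, +6 burnt)
Step 4: cell (4,2)='F' (+5 fires, +7 burnt)
  -> target ignites at step 4
Step 5: cell (4,2)='.' (+4 fires, +5 burnt)
Step 6: cell (4,2)='.' (+1 fires, +4 burnt)
Step 7: cell (4,2)='.' (+0 fires, +1 burnt)
  fire out at step 7

4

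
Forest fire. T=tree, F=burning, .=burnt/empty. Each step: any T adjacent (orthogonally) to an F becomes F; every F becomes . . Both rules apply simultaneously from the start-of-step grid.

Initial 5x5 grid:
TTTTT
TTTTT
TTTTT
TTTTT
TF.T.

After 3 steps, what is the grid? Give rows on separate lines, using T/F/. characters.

Step 1: 2 trees catch fire, 1 burn out
  TTTTT
  TTTTT
  TTTTT
  TFTTT
  F..T.
Step 2: 3 trees catch fire, 2 burn out
  TTTTT
  TTTTT
  TFTTT
  F.FTT
  ...T.
Step 3: 4 trees catch fire, 3 burn out
  TTTTT
  TFTTT
  F.FTT
  ...FT
  ...T.

TTTTT
TFTTT
F.FTT
...FT
...T.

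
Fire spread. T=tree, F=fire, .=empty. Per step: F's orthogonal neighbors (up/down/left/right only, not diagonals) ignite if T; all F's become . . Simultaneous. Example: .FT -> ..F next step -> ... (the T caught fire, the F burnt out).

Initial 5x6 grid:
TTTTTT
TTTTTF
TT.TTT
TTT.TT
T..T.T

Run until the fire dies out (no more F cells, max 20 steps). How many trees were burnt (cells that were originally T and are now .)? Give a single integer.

Step 1: +3 fires, +1 burnt (F count now 3)
Step 2: +4 fires, +3 burnt (F count now 4)
Step 3: +5 fires, +4 burnt (F count now 5)
Step 4: +2 fires, +5 burnt (F count now 2)
Step 5: +3 fires, +2 burnt (F count now 3)
Step 6: +3 fires, +3 burnt (F count now 3)
Step 7: +2 fires, +3 burnt (F count now 2)
Step 8: +1 fires, +2 burnt (F count now 1)
Step 9: +0 fires, +1 burnt (F count now 0)
Fire out after step 9
Initially T: 24, now '.': 29
Total burnt (originally-T cells now '.'): 23

Answer: 23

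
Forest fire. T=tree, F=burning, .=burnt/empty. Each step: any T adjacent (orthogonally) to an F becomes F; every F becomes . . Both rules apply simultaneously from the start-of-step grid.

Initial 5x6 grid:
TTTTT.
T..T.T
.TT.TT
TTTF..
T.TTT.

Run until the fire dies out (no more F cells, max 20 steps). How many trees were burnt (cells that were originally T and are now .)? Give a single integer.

Answer: 9

Derivation:
Step 1: +2 fires, +1 burnt (F count now 2)
Step 2: +4 fires, +2 burnt (F count now 4)
Step 3: +2 fires, +4 burnt (F count now 2)
Step 4: +1 fires, +2 burnt (F count now 1)
Step 5: +0 fires, +1 burnt (F count now 0)
Fire out after step 5
Initially T: 19, now '.': 20
Total burnt (originally-T cells now '.'): 9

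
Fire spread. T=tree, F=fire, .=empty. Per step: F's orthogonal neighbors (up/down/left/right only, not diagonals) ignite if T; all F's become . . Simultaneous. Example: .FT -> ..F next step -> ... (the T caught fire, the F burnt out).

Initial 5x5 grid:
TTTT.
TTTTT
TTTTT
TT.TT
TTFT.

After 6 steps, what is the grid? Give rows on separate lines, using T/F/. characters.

Step 1: 2 trees catch fire, 1 burn out
  TTTT.
  TTTTT
  TTTTT
  TT.TT
  TF.F.
Step 2: 3 trees catch fire, 2 burn out
  TTTT.
  TTTTT
  TTTTT
  TF.FT
  F....
Step 3: 4 trees catch fire, 3 burn out
  TTTT.
  TTTTT
  TFTFT
  F...F
  .....
Step 4: 5 trees catch fire, 4 burn out
  TTTT.
  TFTFT
  F.F.F
  .....
  .....
Step 5: 5 trees catch fire, 5 burn out
  TFTF.
  F.F.F
  .....
  .....
  .....
Step 6: 2 trees catch fire, 5 burn out
  F.F..
  .....
  .....
  .....
  .....

F.F..
.....
.....
.....
.....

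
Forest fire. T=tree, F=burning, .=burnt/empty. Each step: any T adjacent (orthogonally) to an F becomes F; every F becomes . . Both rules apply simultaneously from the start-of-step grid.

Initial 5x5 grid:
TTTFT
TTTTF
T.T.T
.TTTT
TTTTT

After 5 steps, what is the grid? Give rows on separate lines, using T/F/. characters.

Step 1: 4 trees catch fire, 2 burn out
  TTF.F
  TTTF.
  T.T.F
  .TTTT
  TTTTT
Step 2: 3 trees catch fire, 4 burn out
  TF...
  TTF..
  T.T..
  .TTTF
  TTTTT
Step 3: 5 trees catch fire, 3 burn out
  F....
  TF...
  T.F..
  .TTF.
  TTTTF
Step 4: 3 trees catch fire, 5 burn out
  .....
  F....
  T....
  .TF..
  TTTF.
Step 5: 3 trees catch fire, 3 burn out
  .....
  .....
  F....
  .F...
  TTF..

.....
.....
F....
.F...
TTF..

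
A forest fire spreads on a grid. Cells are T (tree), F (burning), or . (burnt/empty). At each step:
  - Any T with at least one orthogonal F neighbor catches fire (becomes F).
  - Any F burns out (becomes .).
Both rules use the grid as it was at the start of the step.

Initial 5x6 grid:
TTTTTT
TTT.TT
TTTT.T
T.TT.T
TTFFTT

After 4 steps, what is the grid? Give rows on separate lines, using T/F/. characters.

Step 1: 4 trees catch fire, 2 burn out
  TTTTTT
  TTT.TT
  TTTT.T
  T.FF.T
  TF..FT
Step 2: 4 trees catch fire, 4 burn out
  TTTTTT
  TTT.TT
  TTFF.T
  T....T
  F....F
Step 3: 4 trees catch fire, 4 burn out
  TTTTTT
  TTF.TT
  TF...T
  F....F
  ......
Step 4: 4 trees catch fire, 4 burn out
  TTFTTT
  TF..TT
  F....F
  ......
  ......

TTFTTT
TF..TT
F....F
......
......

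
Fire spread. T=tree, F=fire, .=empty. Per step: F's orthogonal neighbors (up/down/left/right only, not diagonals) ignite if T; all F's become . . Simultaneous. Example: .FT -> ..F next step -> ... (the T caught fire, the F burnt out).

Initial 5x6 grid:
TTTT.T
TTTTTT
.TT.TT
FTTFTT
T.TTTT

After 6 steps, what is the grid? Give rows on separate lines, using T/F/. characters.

Step 1: 5 trees catch fire, 2 burn out
  TTTT.T
  TTTTTT
  .TT.TT
  .FF.FT
  F.TFTT
Step 2: 6 trees catch fire, 5 burn out
  TTTT.T
  TTTTTT
  .FF.FT
  .....F
  ..F.FT
Step 3: 5 trees catch fire, 6 burn out
  TTTT.T
  TFFTFT
  .....F
  ......
  .....F
Step 4: 5 trees catch fire, 5 burn out
  TFFT.T
  F..F.F
  ......
  ......
  ......
Step 5: 3 trees catch fire, 5 burn out
  F..F.F
  ......
  ......
  ......
  ......
Step 6: 0 trees catch fire, 3 burn out
  ......
  ......
  ......
  ......
  ......

......
......
......
......
......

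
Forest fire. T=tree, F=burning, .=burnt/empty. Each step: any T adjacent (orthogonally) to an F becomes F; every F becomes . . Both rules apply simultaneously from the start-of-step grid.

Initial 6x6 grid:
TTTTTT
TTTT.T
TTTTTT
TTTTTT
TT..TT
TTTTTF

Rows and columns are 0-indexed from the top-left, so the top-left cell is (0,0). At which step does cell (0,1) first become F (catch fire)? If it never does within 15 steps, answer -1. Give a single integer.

Step 1: cell (0,1)='T' (+2 fires, +1 burnt)
Step 2: cell (0,1)='T' (+3 fires, +2 burnt)
Step 3: cell (0,1)='T' (+3 fires, +3 burnt)
Step 4: cell (0,1)='T' (+4 fires, +3 burnt)
Step 5: cell (0,1)='T' (+5 fires, +4 burnt)
Step 6: cell (0,1)='T' (+5 fires, +5 burnt)
Step 7: cell (0,1)='T' (+4 fires, +5 burnt)
Step 8: cell (0,1)='T' (+3 fires, +4 burnt)
Step 9: cell (0,1)='F' (+2 fires, +3 burnt)
  -> target ignites at step 9
Step 10: cell (0,1)='.' (+1 fires, +2 burnt)
Step 11: cell (0,1)='.' (+0 fires, +1 burnt)
  fire out at step 11

9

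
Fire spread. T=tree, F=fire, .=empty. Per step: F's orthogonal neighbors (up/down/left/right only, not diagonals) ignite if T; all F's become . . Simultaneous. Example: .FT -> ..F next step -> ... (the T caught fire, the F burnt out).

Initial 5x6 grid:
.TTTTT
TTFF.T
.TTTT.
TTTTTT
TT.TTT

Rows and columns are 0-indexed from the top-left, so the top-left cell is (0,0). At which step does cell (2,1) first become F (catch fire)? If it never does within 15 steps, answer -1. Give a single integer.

Step 1: cell (2,1)='T' (+5 fires, +2 burnt)
Step 2: cell (2,1)='F' (+7 fires, +5 burnt)
  -> target ignites at step 2
Step 3: cell (2,1)='.' (+4 fires, +7 burnt)
Step 4: cell (2,1)='.' (+5 fires, +4 burnt)
Step 5: cell (2,1)='.' (+2 fires, +5 burnt)
Step 6: cell (2,1)='.' (+0 fires, +2 burnt)
  fire out at step 6

2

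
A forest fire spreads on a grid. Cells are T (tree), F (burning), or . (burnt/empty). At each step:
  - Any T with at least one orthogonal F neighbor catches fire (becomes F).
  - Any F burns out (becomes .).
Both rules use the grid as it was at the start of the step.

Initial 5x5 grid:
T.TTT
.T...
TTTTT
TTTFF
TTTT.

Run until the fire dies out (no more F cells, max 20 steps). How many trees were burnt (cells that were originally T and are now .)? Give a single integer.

Answer: 13

Derivation:
Step 1: +4 fires, +2 burnt (F count now 4)
Step 2: +3 fires, +4 burnt (F count now 3)
Step 3: +3 fires, +3 burnt (F count now 3)
Step 4: +3 fires, +3 burnt (F count now 3)
Step 5: +0 fires, +3 burnt (F count now 0)
Fire out after step 5
Initially T: 17, now '.': 21
Total burnt (originally-T cells now '.'): 13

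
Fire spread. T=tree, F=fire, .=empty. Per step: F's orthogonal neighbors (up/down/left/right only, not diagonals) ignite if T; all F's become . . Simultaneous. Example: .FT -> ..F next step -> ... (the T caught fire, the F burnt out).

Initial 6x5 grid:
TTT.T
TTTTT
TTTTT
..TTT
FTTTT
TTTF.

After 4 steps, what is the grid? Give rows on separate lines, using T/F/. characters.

Step 1: 4 trees catch fire, 2 burn out
  TTT.T
  TTTTT
  TTTTT
  ..TTT
  .FTFT
  FTF..
Step 2: 4 trees catch fire, 4 burn out
  TTT.T
  TTTTT
  TTTTT
  ..TFT
  ..F.F
  .F...
Step 3: 3 trees catch fire, 4 burn out
  TTT.T
  TTTTT
  TTTFT
  ..F.F
  .....
  .....
Step 4: 3 trees catch fire, 3 burn out
  TTT.T
  TTTFT
  TTF.F
  .....
  .....
  .....

TTT.T
TTTFT
TTF.F
.....
.....
.....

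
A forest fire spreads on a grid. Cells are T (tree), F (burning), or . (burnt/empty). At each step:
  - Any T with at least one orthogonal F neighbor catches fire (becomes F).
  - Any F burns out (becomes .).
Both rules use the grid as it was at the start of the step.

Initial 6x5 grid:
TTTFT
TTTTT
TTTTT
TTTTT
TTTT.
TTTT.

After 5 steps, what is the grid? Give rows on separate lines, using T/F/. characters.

Step 1: 3 trees catch fire, 1 burn out
  TTF.F
  TTTFT
  TTTTT
  TTTTT
  TTTT.
  TTTT.
Step 2: 4 trees catch fire, 3 burn out
  TF...
  TTF.F
  TTTFT
  TTTTT
  TTTT.
  TTTT.
Step 3: 5 trees catch fire, 4 burn out
  F....
  TF...
  TTF.F
  TTTFT
  TTTT.
  TTTT.
Step 4: 5 trees catch fire, 5 burn out
  .....
  F....
  TF...
  TTF.F
  TTTF.
  TTTT.
Step 5: 4 trees catch fire, 5 burn out
  .....
  .....
  F....
  TF...
  TTF..
  TTTF.

.....
.....
F....
TF...
TTF..
TTTF.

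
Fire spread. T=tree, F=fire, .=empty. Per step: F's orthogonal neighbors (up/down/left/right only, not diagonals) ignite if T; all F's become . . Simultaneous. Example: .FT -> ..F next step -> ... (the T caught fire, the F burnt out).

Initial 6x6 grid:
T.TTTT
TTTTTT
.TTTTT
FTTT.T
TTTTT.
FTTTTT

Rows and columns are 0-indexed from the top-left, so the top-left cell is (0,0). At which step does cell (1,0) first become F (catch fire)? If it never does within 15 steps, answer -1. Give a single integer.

Step 1: cell (1,0)='T' (+3 fires, +2 burnt)
Step 2: cell (1,0)='T' (+4 fires, +3 burnt)
Step 3: cell (1,0)='T' (+5 fires, +4 burnt)
Step 4: cell (1,0)='F' (+5 fires, +5 burnt)
  -> target ignites at step 4
Step 5: cell (1,0)='.' (+6 fires, +5 burnt)
Step 6: cell (1,0)='.' (+3 fires, +6 burnt)
Step 7: cell (1,0)='.' (+3 fires, +3 burnt)
Step 8: cell (1,0)='.' (+1 fires, +3 burnt)
Step 9: cell (1,0)='.' (+0 fires, +1 burnt)
  fire out at step 9

4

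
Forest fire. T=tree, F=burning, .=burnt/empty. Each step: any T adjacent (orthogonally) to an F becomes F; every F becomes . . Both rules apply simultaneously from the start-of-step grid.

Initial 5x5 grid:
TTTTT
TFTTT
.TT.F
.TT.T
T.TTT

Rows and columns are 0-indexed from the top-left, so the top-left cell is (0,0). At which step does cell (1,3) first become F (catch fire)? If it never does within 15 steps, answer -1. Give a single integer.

Step 1: cell (1,3)='T' (+6 fires, +2 burnt)
Step 2: cell (1,3)='F' (+7 fires, +6 burnt)
  -> target ignites at step 2
Step 3: cell (1,3)='.' (+3 fires, +7 burnt)
Step 4: cell (1,3)='.' (+1 fires, +3 burnt)
Step 5: cell (1,3)='.' (+0 fires, +1 burnt)
  fire out at step 5

2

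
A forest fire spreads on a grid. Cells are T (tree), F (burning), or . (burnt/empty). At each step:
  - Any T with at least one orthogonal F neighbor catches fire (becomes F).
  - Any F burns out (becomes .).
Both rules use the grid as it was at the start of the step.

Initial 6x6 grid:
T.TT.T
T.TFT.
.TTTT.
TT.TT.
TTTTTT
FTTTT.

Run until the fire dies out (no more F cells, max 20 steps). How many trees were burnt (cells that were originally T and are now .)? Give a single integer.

Answer: 22

Derivation:
Step 1: +6 fires, +2 burnt (F count now 6)
Step 2: +7 fires, +6 burnt (F count now 7)
Step 3: +6 fires, +7 burnt (F count now 6)
Step 4: +2 fires, +6 burnt (F count now 2)
Step 5: +1 fires, +2 burnt (F count now 1)
Step 6: +0 fires, +1 burnt (F count now 0)
Fire out after step 6
Initially T: 25, now '.': 33
Total burnt (originally-T cells now '.'): 22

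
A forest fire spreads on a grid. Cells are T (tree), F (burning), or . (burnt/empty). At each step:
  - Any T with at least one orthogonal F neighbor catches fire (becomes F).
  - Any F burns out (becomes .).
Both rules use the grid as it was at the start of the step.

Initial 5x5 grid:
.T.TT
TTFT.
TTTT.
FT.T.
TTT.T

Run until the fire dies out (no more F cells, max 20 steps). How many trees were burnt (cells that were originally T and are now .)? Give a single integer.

Answer: 15

Derivation:
Step 1: +6 fires, +2 burnt (F count now 6)
Step 2: +6 fires, +6 burnt (F count now 6)
Step 3: +3 fires, +6 burnt (F count now 3)
Step 4: +0 fires, +3 burnt (F count now 0)
Fire out after step 4
Initially T: 16, now '.': 24
Total burnt (originally-T cells now '.'): 15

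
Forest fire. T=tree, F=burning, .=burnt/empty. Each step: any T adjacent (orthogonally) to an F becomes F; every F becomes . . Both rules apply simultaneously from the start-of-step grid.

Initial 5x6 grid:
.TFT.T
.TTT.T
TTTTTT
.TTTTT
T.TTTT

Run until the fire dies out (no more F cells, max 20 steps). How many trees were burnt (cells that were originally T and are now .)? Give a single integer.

Answer: 22

Derivation:
Step 1: +3 fires, +1 burnt (F count now 3)
Step 2: +3 fires, +3 burnt (F count now 3)
Step 3: +3 fires, +3 burnt (F count now 3)
Step 4: +5 fires, +3 burnt (F count now 5)
Step 5: +3 fires, +5 burnt (F count now 3)
Step 6: +3 fires, +3 burnt (F count now 3)
Step 7: +2 fires, +3 burnt (F count now 2)
Step 8: +0 fires, +2 burnt (F count now 0)
Fire out after step 8
Initially T: 23, now '.': 29
Total burnt (originally-T cells now '.'): 22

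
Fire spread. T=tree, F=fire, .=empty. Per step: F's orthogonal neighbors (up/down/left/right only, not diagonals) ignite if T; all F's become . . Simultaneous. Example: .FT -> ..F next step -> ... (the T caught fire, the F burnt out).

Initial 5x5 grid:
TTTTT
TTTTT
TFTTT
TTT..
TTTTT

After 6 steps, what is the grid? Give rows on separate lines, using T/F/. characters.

Step 1: 4 trees catch fire, 1 burn out
  TTTTT
  TFTTT
  F.FTT
  TFT..
  TTTTT
Step 2: 7 trees catch fire, 4 burn out
  TFTTT
  F.FTT
  ...FT
  F.F..
  TFTTT
Step 3: 6 trees catch fire, 7 burn out
  F.FTT
  ...FT
  ....F
  .....
  F.FTT
Step 4: 3 trees catch fire, 6 burn out
  ...FT
  ....F
  .....
  .....
  ...FT
Step 5: 2 trees catch fire, 3 burn out
  ....F
  .....
  .....
  .....
  ....F
Step 6: 0 trees catch fire, 2 burn out
  .....
  .....
  .....
  .....
  .....

.....
.....
.....
.....
.....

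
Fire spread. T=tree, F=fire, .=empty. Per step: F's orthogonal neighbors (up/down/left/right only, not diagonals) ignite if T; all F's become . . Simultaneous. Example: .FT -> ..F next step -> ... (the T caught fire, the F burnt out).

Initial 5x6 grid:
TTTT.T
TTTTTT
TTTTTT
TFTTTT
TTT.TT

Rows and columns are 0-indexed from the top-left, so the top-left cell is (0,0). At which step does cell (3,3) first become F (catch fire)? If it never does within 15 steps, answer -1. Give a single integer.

Step 1: cell (3,3)='T' (+4 fires, +1 burnt)
Step 2: cell (3,3)='F' (+6 fires, +4 burnt)
  -> target ignites at step 2
Step 3: cell (3,3)='.' (+5 fires, +6 burnt)
Step 4: cell (3,3)='.' (+6 fires, +5 burnt)
Step 5: cell (3,3)='.' (+4 fires, +6 burnt)
Step 6: cell (3,3)='.' (+1 fires, +4 burnt)
Step 7: cell (3,3)='.' (+1 fires, +1 burnt)
Step 8: cell (3,3)='.' (+0 fires, +1 burnt)
  fire out at step 8

2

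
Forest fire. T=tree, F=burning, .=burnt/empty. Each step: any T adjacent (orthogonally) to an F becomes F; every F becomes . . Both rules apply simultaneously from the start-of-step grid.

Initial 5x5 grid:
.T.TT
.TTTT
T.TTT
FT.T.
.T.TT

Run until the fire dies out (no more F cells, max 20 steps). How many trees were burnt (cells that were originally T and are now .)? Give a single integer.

Answer: 3

Derivation:
Step 1: +2 fires, +1 burnt (F count now 2)
Step 2: +1 fires, +2 burnt (F count now 1)
Step 3: +0 fires, +1 burnt (F count now 0)
Fire out after step 3
Initially T: 16, now '.': 12
Total burnt (originally-T cells now '.'): 3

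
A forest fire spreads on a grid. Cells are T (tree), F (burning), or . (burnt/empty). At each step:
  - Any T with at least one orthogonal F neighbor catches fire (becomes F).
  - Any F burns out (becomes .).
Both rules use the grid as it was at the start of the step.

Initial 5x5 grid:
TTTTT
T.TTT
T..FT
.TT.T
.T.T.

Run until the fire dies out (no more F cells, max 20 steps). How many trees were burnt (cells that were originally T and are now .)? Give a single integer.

Answer: 12

Derivation:
Step 1: +2 fires, +1 burnt (F count now 2)
Step 2: +4 fires, +2 burnt (F count now 4)
Step 3: +2 fires, +4 burnt (F count now 2)
Step 4: +1 fires, +2 burnt (F count now 1)
Step 5: +1 fires, +1 burnt (F count now 1)
Step 6: +1 fires, +1 burnt (F count now 1)
Step 7: +1 fires, +1 burnt (F count now 1)
Step 8: +0 fires, +1 burnt (F count now 0)
Fire out after step 8
Initially T: 16, now '.': 21
Total burnt (originally-T cells now '.'): 12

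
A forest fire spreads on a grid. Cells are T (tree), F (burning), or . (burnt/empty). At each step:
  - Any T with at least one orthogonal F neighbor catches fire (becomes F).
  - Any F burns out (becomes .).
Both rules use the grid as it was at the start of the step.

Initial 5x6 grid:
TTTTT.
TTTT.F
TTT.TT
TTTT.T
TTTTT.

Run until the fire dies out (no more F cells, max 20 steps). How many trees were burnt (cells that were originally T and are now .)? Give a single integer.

Answer: 3

Derivation:
Step 1: +1 fires, +1 burnt (F count now 1)
Step 2: +2 fires, +1 burnt (F count now 2)
Step 3: +0 fires, +2 burnt (F count now 0)
Fire out after step 3
Initially T: 24, now '.': 9
Total burnt (originally-T cells now '.'): 3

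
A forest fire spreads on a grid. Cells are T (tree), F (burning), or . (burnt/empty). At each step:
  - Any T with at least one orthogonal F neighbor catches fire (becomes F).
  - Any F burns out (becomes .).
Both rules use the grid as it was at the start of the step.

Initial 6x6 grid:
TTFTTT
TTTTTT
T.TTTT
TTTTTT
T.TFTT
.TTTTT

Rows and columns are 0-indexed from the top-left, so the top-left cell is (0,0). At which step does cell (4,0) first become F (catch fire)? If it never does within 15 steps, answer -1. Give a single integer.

Step 1: cell (4,0)='T' (+7 fires, +2 burnt)
Step 2: cell (4,0)='T' (+11 fires, +7 burnt)
Step 3: cell (4,0)='T' (+8 fires, +11 burnt)
Step 4: cell (4,0)='T' (+4 fires, +8 burnt)
Step 5: cell (4,0)='F' (+1 fires, +4 burnt)
  -> target ignites at step 5
Step 6: cell (4,0)='.' (+0 fires, +1 burnt)
  fire out at step 6

5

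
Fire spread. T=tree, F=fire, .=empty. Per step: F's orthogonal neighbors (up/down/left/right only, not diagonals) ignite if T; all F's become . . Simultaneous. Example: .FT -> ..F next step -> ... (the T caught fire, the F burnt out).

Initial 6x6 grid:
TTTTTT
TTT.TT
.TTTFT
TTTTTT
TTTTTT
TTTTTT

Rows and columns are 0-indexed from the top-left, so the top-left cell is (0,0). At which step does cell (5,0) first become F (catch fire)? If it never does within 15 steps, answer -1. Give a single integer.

Step 1: cell (5,0)='T' (+4 fires, +1 burnt)
Step 2: cell (5,0)='T' (+6 fires, +4 burnt)
Step 3: cell (5,0)='T' (+8 fires, +6 burnt)
Step 4: cell (5,0)='T' (+6 fires, +8 burnt)
Step 5: cell (5,0)='T' (+5 fires, +6 burnt)
Step 6: cell (5,0)='T' (+3 fires, +5 burnt)
Step 7: cell (5,0)='F' (+1 fires, +3 burnt)
  -> target ignites at step 7
Step 8: cell (5,0)='.' (+0 fires, +1 burnt)
  fire out at step 8

7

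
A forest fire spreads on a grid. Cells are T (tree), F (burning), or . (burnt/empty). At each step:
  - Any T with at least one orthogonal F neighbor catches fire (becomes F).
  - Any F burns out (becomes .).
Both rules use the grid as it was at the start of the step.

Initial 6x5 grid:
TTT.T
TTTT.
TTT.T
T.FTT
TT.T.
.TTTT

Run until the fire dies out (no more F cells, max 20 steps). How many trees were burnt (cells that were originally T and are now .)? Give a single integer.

Answer: 21

Derivation:
Step 1: +2 fires, +1 burnt (F count now 2)
Step 2: +4 fires, +2 burnt (F count now 4)
Step 3: +6 fires, +4 burnt (F count now 6)
Step 4: +5 fires, +6 burnt (F count now 5)
Step 5: +3 fires, +5 burnt (F count now 3)
Step 6: +1 fires, +3 burnt (F count now 1)
Step 7: +0 fires, +1 burnt (F count now 0)
Fire out after step 7
Initially T: 22, now '.': 29
Total burnt (originally-T cells now '.'): 21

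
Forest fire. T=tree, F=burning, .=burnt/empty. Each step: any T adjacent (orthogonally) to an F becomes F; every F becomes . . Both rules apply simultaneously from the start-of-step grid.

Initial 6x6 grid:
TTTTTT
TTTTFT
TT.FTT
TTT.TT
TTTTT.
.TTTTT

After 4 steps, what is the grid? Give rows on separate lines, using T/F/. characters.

Step 1: 4 trees catch fire, 2 burn out
  TTTTFT
  TTTF.F
  TT..FT
  TTT.TT
  TTTTT.
  .TTTTT
Step 2: 5 trees catch fire, 4 burn out
  TTTF.F
  TTF...
  TT...F
  TTT.FT
  TTTTT.
  .TTTTT
Step 3: 4 trees catch fire, 5 burn out
  TTF...
  TF....
  TT....
  TTT..F
  TTTTF.
  .TTTTT
Step 4: 5 trees catch fire, 4 burn out
  TF....
  F.....
  TF....
  TTT...
  TTTF..
  .TTTFT

TF....
F.....
TF....
TTT...
TTTF..
.TTTFT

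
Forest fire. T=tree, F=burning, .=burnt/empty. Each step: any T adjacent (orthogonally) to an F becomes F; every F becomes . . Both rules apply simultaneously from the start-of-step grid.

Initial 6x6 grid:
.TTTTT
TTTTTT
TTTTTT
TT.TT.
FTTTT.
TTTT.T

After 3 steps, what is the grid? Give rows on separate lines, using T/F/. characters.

Step 1: 3 trees catch fire, 1 burn out
  .TTTTT
  TTTTTT
  TTTTTT
  FT.TT.
  .FTTT.
  FTTT.T
Step 2: 4 trees catch fire, 3 burn out
  .TTTTT
  TTTTTT
  FTTTTT
  .F.TT.
  ..FTT.
  .FTT.T
Step 3: 4 trees catch fire, 4 burn out
  .TTTTT
  FTTTTT
  .FTTTT
  ...TT.
  ...FT.
  ..FT.T

.TTTTT
FTTTTT
.FTTTT
...TT.
...FT.
..FT.T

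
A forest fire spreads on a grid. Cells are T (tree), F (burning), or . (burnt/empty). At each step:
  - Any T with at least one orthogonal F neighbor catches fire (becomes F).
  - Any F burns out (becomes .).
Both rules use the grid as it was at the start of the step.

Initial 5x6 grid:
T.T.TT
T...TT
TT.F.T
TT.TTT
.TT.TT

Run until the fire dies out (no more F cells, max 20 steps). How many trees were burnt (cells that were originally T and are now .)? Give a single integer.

Answer: 10

Derivation:
Step 1: +1 fires, +1 burnt (F count now 1)
Step 2: +1 fires, +1 burnt (F count now 1)
Step 3: +2 fires, +1 burnt (F count now 2)
Step 4: +2 fires, +2 burnt (F count now 2)
Step 5: +1 fires, +2 burnt (F count now 1)
Step 6: +2 fires, +1 burnt (F count now 2)
Step 7: +1 fires, +2 burnt (F count now 1)
Step 8: +0 fires, +1 burnt (F count now 0)
Fire out after step 8
Initially T: 19, now '.': 21
Total burnt (originally-T cells now '.'): 10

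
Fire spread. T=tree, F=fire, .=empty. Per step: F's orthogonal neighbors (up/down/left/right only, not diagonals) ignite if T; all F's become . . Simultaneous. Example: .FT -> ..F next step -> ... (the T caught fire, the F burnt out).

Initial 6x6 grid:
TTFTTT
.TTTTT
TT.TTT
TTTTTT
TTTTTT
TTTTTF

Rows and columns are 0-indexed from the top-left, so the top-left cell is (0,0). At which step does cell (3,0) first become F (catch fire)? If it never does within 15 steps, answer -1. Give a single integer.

Step 1: cell (3,0)='T' (+5 fires, +2 burnt)
Step 2: cell (3,0)='T' (+7 fires, +5 burnt)
Step 3: cell (3,0)='T' (+8 fires, +7 burnt)
Step 4: cell (3,0)='T' (+7 fires, +8 burnt)
Step 5: cell (3,0)='F' (+4 fires, +7 burnt)
  -> target ignites at step 5
Step 6: cell (3,0)='.' (+1 fires, +4 burnt)
Step 7: cell (3,0)='.' (+0 fires, +1 burnt)
  fire out at step 7

5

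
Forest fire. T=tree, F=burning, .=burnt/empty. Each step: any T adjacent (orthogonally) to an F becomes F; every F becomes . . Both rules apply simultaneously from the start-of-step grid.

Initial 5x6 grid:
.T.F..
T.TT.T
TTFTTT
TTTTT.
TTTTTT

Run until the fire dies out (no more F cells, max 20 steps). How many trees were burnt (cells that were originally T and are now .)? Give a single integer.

Answer: 20

Derivation:
Step 1: +5 fires, +2 burnt (F count now 5)
Step 2: +5 fires, +5 burnt (F count now 5)
Step 3: +6 fires, +5 burnt (F count now 6)
Step 4: +3 fires, +6 burnt (F count now 3)
Step 5: +1 fires, +3 burnt (F count now 1)
Step 6: +0 fires, +1 burnt (F count now 0)
Fire out after step 6
Initially T: 21, now '.': 29
Total burnt (originally-T cells now '.'): 20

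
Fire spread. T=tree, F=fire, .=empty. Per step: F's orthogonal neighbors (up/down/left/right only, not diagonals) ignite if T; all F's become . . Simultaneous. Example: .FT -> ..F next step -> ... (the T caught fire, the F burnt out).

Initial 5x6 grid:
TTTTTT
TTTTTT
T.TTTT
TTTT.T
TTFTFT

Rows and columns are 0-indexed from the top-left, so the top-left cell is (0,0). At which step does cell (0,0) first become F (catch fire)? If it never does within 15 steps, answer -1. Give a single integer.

Step 1: cell (0,0)='T' (+4 fires, +2 burnt)
Step 2: cell (0,0)='T' (+5 fires, +4 burnt)
Step 3: cell (0,0)='T' (+4 fires, +5 burnt)
Step 4: cell (0,0)='T' (+6 fires, +4 burnt)
Step 5: cell (0,0)='T' (+5 fires, +6 burnt)
Step 6: cell (0,0)='F' (+2 fires, +5 burnt)
  -> target ignites at step 6
Step 7: cell (0,0)='.' (+0 fires, +2 burnt)
  fire out at step 7

6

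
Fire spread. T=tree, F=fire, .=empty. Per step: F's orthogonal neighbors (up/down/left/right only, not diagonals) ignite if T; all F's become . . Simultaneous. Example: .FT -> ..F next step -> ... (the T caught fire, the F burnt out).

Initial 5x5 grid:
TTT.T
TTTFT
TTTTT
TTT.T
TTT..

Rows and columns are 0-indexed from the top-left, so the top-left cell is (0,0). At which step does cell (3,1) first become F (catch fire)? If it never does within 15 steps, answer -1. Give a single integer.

Step 1: cell (3,1)='T' (+3 fires, +1 burnt)
Step 2: cell (3,1)='T' (+5 fires, +3 burnt)
Step 3: cell (3,1)='T' (+5 fires, +5 burnt)
Step 4: cell (3,1)='F' (+4 fires, +5 burnt)
  -> target ignites at step 4
Step 5: cell (3,1)='.' (+2 fires, +4 burnt)
Step 6: cell (3,1)='.' (+1 fires, +2 burnt)
Step 7: cell (3,1)='.' (+0 fires, +1 burnt)
  fire out at step 7

4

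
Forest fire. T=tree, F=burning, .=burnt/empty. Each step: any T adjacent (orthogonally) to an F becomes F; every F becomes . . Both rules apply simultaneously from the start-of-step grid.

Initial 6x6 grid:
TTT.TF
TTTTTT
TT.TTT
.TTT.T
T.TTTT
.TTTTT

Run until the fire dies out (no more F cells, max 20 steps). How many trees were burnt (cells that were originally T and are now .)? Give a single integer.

Step 1: +2 fires, +1 burnt (F count now 2)
Step 2: +2 fires, +2 burnt (F count now 2)
Step 3: +3 fires, +2 burnt (F count now 3)
Step 4: +3 fires, +3 burnt (F count now 3)
Step 5: +5 fires, +3 burnt (F count now 5)
Step 6: +6 fires, +5 burnt (F count now 6)
Step 7: +5 fires, +6 burnt (F count now 5)
Step 8: +1 fires, +5 burnt (F count now 1)
Step 9: +1 fires, +1 burnt (F count now 1)
Step 10: +0 fires, +1 burnt (F count now 0)
Fire out after step 10
Initially T: 29, now '.': 35
Total burnt (originally-T cells now '.'): 28

Answer: 28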